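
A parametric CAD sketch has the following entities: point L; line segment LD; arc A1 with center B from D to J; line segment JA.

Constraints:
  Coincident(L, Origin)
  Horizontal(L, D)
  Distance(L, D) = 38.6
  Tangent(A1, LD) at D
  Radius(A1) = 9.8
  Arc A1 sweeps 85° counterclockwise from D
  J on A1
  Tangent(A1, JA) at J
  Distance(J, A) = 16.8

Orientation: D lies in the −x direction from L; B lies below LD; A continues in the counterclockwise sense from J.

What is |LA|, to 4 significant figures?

56.06

L is at the origin; LD is horizontal with |LD| = 38.6 and D on the −x side, so D = (-38.60, 0.000). A1 meets LD tangentially, so BD is at right angles to LD, so B = D + (0, -9.8) = (-38.60, -9.800). On A1, D sits at bearing 90° from B; an 85° counterclockwise sweep puts J at bearing 175°, so J = B + 9.8·(cos 175°, sin 175°) = (-48.36, -8.946). Tangency of A1 to JA means the radius BJ is perpendicular to JA, so JA runs along (−sin 175°, cos 175°); with |JA| = 16.8, A = (-49.83, -25.68). Then |LA| = |A − L| = 56.06.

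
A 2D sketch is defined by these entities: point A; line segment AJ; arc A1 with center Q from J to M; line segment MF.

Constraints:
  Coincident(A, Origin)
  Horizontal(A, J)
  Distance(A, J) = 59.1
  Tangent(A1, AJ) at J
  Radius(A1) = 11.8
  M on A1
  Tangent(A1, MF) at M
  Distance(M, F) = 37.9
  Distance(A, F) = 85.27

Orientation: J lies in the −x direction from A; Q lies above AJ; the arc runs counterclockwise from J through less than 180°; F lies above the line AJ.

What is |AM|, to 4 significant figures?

52.23

Checks: |QM| = 11.80 ✓; ∠(QM, MF) = 90.00° ✓; |MF| = 37.90 ✓; |AF| = 85.27 ✓.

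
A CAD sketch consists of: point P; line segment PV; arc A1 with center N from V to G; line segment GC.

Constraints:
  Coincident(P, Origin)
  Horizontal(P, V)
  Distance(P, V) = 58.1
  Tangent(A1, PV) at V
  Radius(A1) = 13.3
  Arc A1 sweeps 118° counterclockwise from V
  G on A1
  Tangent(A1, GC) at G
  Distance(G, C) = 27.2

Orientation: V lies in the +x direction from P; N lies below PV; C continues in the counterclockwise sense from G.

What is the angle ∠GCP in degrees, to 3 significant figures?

25.6°

P is at the origin; PV is horizontal with |PV| = 58.1 and V on the +x side, so V = (58.1, 0.00). Tangency of A1 to PV means the radius NV is perpendicular to PV, so N = V + (0, -13.3) = (58.1, -13.3). On A1, V sits at bearing 90° from N; a 118° counterclockwise sweep puts G at bearing 208°, so G = N + 13.3·(cos 208°, sin 208°) = (46.4, -19.5). The tangent condition forces NG to be normal to GC, so GC runs along (−sin 208°, cos 208°); with |GC| = 27.2, C = (59.1, -43.6). Then cos ∠GCP = CG·CP / (|CG||CP|), giving 25.6°.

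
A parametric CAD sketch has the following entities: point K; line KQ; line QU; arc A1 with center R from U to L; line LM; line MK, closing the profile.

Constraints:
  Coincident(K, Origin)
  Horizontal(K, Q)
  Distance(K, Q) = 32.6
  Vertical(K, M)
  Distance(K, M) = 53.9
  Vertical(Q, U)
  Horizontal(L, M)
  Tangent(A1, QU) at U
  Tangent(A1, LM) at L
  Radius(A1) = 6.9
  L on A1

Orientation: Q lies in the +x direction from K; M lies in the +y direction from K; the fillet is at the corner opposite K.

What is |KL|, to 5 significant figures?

59.713

K is at the origin; KQ is horizontal with |KQ| = 32.6 and Q on the +x side, so Q = (32.600, 0.0000). K and M share the same x with |KM| = 53.9 and M on the +y side, so M = (0.0000, 53.900). The virtual corner opposite K is at (32.600, 53.900). The tangent condition forces RU to be normal to QU and tangency of A1 to LM means the radius RL is perpendicular to LM, with radius 6.9, so the center R sits 6.9 in from both sides at R = (25.700, 47.000). That places the tangent points at U = (32.600, 47.000) on QU and L = (25.700, 53.900) on LM. Then |KL| = |L − K| = 59.713.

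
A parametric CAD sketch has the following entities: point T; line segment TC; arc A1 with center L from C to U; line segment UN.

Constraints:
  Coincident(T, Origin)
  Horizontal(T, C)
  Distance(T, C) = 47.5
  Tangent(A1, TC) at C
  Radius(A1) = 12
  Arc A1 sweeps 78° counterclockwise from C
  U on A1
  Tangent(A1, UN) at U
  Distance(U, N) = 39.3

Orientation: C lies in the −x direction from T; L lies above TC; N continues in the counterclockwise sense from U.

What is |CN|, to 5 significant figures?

51.915

On A1, C sits at bearing -90° from L; a 78° counterclockwise sweep puts U at bearing -12°, so U = L + 12.0·(cos -12°, sin -12°) = (-35.762, 9.5051). Tangency of A1 to UN means the radius LU is perpendicular to UN, so UN runs along (−sin -12°, cos -12°); with |UN| = 39.3, N = (-27.591, 47.946). Then |CN| = |N − C| = 51.915.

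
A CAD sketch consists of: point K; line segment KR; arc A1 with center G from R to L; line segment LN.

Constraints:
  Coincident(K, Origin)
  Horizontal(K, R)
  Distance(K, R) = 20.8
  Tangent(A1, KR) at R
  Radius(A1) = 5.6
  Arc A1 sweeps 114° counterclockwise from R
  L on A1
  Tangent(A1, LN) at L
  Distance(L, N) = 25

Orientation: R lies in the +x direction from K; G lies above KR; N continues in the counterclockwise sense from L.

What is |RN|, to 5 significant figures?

31.129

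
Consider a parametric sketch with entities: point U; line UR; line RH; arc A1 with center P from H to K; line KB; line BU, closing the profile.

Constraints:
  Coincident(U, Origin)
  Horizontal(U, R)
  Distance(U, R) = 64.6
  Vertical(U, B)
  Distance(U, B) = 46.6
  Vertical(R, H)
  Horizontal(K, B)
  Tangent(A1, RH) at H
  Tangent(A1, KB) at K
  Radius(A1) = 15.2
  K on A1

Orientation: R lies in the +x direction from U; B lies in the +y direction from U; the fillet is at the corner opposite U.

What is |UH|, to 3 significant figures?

71.8

The virtual corner opposite U is at (64.6, 46.6). Tangency of A1 to RH means the radius PH is perpendicular to RH and A1 meets KB tangentially, so PK is at right angles to KB, with radius 15.2, so the center P sits 15.2 in from both sides at P = (49.4, 31.4). That places the tangent points at H = (64.6, 31.4) on RH and K = (49.4, 46.6) on KB. Then |UH| = |H − U| = 71.8.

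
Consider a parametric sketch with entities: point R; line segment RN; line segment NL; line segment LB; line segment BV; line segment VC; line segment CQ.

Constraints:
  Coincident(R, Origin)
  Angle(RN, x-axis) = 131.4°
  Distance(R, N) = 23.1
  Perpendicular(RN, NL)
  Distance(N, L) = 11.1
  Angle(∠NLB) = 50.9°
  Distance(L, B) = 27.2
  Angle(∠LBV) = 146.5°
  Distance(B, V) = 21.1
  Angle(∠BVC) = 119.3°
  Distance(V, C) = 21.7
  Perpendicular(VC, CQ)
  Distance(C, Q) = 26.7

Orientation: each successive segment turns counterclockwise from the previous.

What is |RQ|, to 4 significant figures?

38.21

R is at the origin; RN runs at 131.4° with length 23.1, so N = (-15.28, 17.33). RN ⟂ NL, so NL runs at -138.6°; with |NL| = 11.1, L = (-23.60, 9.987). ∠NLB = 50.9° gives LB at -9.500° from the x-axis; with |LB| = 27.2, B = (3.224, 5.498). ∠LBV = 146.5° gives BV at 24.00° from the x-axis; with |BV| = 21.1, V = (22.50, 14.08). ∠BVC = 119.3° gives VC at 84.70° from the x-axis; with |VC| = 21.7, C = (24.50, 35.69). VC is perpendicular to CQ, so CQ runs at 174.7°; with |CQ| = 26.7, Q = (-2.081, 38.15). Then |RQ| = |Q − R| = 38.21.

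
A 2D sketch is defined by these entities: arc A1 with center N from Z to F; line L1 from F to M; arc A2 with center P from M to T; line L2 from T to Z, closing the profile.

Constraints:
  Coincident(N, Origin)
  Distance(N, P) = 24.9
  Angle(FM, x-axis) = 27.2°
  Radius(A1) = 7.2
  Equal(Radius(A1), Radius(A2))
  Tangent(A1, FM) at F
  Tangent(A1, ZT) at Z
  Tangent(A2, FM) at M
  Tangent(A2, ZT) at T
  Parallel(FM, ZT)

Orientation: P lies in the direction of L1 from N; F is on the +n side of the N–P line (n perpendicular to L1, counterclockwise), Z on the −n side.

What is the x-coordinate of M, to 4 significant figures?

18.86

The slot axis is L1's direction at 27.2°, so u = (cos 27.2°, sin 27.2°) = (0.8894, 0.4571) and n = (−sin 27.2°, cos 27.2°) = (-0.4571, 0.8894). N is at the origin and P lies 24.9 along u from N, so P = 24.9·u = (22.15, 11.38). Tangency of A1 to both parallel lines with radius 7.2 puts F and Z at N ± 7.2·n: F = (-3.291, 6.404), Z = (3.291, -6.404). Equal radii place M and T the same way about P: M = P + 7.2·n = (18.86, 17.79), T = P − 7.2·n = (25.44, 4.978). So M.x = 18.86.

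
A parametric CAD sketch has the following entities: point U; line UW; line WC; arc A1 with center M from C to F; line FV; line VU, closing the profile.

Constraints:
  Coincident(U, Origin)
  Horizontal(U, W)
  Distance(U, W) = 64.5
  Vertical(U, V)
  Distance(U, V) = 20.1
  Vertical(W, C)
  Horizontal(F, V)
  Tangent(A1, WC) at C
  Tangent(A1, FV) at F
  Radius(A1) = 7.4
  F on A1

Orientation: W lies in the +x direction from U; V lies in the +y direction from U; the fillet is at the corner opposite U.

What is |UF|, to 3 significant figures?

60.5

U is at the origin; UW is horizontal with |UW| = 64.5 and W on the +x side, so W = (64.5, 0.00). UV is vertical with |UV| = 20.1 and V on the +y side, so V = (0.00, 20.1). The virtual corner opposite U is at (64.5, 20.1). Since A1 is tangent to WC there, MC ⟂ WC and tangency of A1 to FV means the radius MF is perpendicular to FV, with radius 7.4, so the center M sits 7.4 in from both sides at M = (57.1, 12.7). That places the tangent points at C = (64.5, 12.7) on WC and F = (57.1, 20.1) on FV. Then |UF| = |F − U| = 60.5.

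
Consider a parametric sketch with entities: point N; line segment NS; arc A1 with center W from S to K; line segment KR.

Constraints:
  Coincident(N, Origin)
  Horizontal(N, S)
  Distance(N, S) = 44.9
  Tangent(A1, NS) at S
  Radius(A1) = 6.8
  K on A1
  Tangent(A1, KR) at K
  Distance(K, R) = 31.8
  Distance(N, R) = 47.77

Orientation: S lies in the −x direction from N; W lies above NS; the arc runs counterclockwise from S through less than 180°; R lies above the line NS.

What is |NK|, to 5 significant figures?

38.636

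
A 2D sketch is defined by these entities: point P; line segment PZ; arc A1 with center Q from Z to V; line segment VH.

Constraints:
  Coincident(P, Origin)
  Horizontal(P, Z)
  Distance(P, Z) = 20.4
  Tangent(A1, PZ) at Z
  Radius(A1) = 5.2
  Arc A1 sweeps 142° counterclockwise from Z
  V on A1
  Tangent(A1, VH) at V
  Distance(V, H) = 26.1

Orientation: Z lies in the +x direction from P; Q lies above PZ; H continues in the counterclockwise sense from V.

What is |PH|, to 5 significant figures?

25.547

P is at the origin; P and Z share the same y with |PZ| = 20.4 and Z on the +x side, so Z = (20.400, 0.0000). Tangency of A1 to PZ means the radius QZ is perpendicular to PZ, so Q = Z + (0, 5.2) = (20.400, 5.2000). On A1, Z sits at bearing -90° from Q; a 142° counterclockwise sweep puts V at bearing 52°, so V = Q + 5.2·(cos 52°, sin 52°) = (23.601, 9.2977). Tangency of A1 to VH means the radius QV is perpendicular to VH, so VH runs along (−sin 52°, cos 52°); with |VH| = 26.1, H = (3.0344, 25.366). Then |PH| = |H − P| = 25.547.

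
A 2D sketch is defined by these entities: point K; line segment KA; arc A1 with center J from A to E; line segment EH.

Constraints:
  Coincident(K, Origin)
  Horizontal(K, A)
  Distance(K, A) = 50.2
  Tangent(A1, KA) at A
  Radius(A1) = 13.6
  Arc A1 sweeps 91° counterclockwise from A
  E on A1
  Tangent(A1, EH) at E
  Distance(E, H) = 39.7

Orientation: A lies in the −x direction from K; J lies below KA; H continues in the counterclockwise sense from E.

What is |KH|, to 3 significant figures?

82.8

K is at the origin; KA is horizontal with |KA| = 50.2 and A on the −x side, so A = (-50.2, 0.00). The tangent condition forces JA to be normal to KA, so J = A + (0, -13.6) = (-50.2, -13.6). On A1, A sits at bearing 90° from J; a 91° counterclockwise sweep puts E at bearing 181°, so E = J + 13.6·(cos 181°, sin 181°) = (-63.8, -13.8). Tangency of A1 to EH means the radius JE is perpendicular to EH, so EH runs along (−sin 181°, cos 181°); with |EH| = 39.7, H = (-63.1, -53.5). Then |KH| = |H − K| = 82.8.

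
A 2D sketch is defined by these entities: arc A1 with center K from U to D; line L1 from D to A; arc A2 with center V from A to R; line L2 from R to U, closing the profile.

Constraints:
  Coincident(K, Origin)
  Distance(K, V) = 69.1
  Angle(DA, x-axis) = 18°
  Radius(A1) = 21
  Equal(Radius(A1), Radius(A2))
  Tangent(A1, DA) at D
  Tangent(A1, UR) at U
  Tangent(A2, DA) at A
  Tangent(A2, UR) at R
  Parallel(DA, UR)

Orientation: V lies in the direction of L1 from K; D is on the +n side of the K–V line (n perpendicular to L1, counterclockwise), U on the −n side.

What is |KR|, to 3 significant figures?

72.2

Tangency of A1 to both parallel lines with radius 21.0 puts D and U at K ± 21.0·n: D = (-6.49, 20.0), U = (6.49, -20.0). Equal radii place A and R the same way about V: A = V + 21.0·n = (59.2, 41.3), R = V − 21.0·n = (72.2, 1.38). Then |KR| = |R − K| = 72.2.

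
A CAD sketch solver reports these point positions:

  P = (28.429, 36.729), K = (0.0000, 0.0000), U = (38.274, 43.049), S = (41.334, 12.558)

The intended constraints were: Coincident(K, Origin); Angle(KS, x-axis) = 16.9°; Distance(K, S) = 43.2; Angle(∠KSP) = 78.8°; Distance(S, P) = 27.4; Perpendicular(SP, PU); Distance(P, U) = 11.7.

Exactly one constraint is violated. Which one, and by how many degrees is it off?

Perpendicular(SP, PU) — off by 4.60°.

K = (0.00, 0.00) ✓; KS at 16.90° ✓; |KS| = 43.20 ✓; ∠KSP = 78.80° ✓; |SP| = 27.40 ✓; ∠(SP, PU) = 85.40° ✗; |PU| = 11.70 ✓.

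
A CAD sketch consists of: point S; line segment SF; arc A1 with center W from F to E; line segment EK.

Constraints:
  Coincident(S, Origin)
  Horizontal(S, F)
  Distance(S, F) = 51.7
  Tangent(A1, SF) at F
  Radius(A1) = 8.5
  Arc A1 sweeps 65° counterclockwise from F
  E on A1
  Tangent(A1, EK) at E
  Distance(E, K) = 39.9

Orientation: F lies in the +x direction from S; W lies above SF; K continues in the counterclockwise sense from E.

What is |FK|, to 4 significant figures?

47.86

S is at the origin; SF is horizontal with |SF| = 51.7 and F on the +x side, so F = (51.70, 0.000). Since A1 is tangent to SF there, WF ⟂ SF, so W = F + (0, 8.5) = (51.70, 8.500). On A1, F sits at bearing -90° from W; a 65° counterclockwise sweep puts E at bearing -25°, so E = W + 8.5·(cos -25°, sin -25°) = (59.40, 4.908). Tangency of A1 to EK means the radius WE is perpendicular to EK, so EK runs along (−sin -25°, cos -25°); with |EK| = 39.9, K = (76.27, 41.07). Then |FK| = |K − F| = 47.86.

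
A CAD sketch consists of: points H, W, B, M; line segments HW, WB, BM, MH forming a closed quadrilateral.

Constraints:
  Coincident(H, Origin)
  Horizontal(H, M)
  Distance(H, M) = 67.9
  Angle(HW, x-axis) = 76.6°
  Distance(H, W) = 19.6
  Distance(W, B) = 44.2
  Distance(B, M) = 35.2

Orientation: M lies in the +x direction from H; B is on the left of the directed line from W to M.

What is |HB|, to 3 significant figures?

55.7

Checks: |WB| = 44.20 ✓; |BM| = 35.20 ✓.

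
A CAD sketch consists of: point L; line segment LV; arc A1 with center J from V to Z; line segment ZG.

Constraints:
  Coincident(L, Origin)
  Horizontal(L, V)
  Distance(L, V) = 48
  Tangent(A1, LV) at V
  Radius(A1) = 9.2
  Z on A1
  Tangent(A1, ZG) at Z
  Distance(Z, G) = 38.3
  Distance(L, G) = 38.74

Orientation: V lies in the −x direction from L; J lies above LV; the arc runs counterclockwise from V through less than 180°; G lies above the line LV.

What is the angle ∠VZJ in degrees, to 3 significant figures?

63.3°

L is at the origin; LV is horizontal with |LV| = 48.0 and V on the −x side, so V = (-48.0, 0.00). Tangency of A1 to LV means the radius JV is perpendicular to LV, so J = V + (0, 9.2) = (-48.0, 9.20). Since JZ ⟂ ZG (tangency), |JG| = √(9.2² + 38.3²) = 39.4 regardless of where Z sits on A1. So G lies on both circle(L, 38.74) and circle(J, 39.4); the above-LV intersection is G = (-17.8, 34.4). Z is the foot of the tangent from G: Z = (-40.6, 3.71).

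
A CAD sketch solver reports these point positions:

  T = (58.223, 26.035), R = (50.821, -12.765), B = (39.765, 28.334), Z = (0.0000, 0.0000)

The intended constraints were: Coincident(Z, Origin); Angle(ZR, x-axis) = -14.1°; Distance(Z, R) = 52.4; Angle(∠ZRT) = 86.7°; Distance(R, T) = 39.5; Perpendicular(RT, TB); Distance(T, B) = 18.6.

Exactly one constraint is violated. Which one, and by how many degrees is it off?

Perpendicular(RT, TB) — off by 3.70°.

Z = (0.00, 0.00) ✓; ZR at -14.10° ✓; |ZR| = 52.40 ✓; ∠ZRT = 86.70° ✓; |RT| = 39.50 ✓; ∠(RT, TB) = 93.70° ✗; |TB| = 18.60 ✓.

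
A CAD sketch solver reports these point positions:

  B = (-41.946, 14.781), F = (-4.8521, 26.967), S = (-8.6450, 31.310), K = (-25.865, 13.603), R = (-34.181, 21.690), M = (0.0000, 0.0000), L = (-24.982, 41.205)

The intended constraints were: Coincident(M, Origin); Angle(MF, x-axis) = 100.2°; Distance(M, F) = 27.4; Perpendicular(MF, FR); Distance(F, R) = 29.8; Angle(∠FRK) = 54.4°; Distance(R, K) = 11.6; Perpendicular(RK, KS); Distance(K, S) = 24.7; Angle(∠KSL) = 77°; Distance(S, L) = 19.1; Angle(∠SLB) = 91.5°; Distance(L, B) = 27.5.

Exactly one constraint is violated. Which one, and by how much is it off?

Distance(L, B) = 27.5 — off by 3.90.

M = (0.00, 0.00) ✓; MF at 100.2° ✓; |MF| = 27.40 ✓; ∠(MF, FR) = 90.00° ✓; |FR| = 29.80 ✓; ∠FRK = 54.40° ✓; |RK| = 11.60 ✓; ∠(RK, KS) = 90.00° ✓; |KS| = 24.70 ✓; ∠KSL = 77.00° ✓; |SL| = 19.10 ✓; ∠SLB = 91.50° ✓; |LB| = 31.40 ✗.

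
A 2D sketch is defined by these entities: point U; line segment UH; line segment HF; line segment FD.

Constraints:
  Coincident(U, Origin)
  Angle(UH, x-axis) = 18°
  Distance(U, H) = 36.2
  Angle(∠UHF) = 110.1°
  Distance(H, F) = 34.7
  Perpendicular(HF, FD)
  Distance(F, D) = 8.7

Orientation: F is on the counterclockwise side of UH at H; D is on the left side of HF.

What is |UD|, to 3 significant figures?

53.5

U is at the origin; UH runs at 18.0° with length 36.2, so H = 36.2·(cos 18.0°, sin 18.0°) = (34.4, 11.2). ∠UHF = 110.1°, so HF runs at 18.0° + (180° − 110.1°) = 87.9° from the x-axis; with |HF| = 34.7, F = H + 34.7·(cos 87.9°, sin 87.9°) = (35.7, 45.9). The perpendicularity gives FD at right angles to HF; with |FD| = 8.7 on the left of HF, D = F + 8.7·(-0.999, 0.0366) = (27.0, 46.2). Then |UD| = |D − U| = 53.5.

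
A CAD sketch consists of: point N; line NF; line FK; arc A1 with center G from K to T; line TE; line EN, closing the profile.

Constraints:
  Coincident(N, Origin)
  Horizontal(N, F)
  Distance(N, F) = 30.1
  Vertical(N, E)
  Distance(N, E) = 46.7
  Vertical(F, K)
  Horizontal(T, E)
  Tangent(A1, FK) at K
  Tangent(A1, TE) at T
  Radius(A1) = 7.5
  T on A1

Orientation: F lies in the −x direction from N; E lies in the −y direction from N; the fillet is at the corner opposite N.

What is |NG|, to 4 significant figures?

45.25

N and E share the same x with |NE| = 46.7 and E on the −y side, so E = (0.000, -46.70). The virtual corner opposite N is at (-30.10, -46.70). The tangent condition forces GK to be normal to FK and tangency of A1 to TE means the radius GT is perpendicular to TE, with radius 7.5, so the center G sits 7.5 in from both sides at G = (-22.60, -39.20). Then |NG| = |G − N| = 45.25.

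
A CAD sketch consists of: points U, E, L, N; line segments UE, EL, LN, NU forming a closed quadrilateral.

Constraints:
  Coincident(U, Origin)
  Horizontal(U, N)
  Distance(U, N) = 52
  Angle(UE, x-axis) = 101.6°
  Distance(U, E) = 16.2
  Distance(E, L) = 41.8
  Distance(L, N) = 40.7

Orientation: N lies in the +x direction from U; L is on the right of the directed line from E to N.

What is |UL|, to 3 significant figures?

26.8

U is at the origin; U and N share the same y with |UN| = 52.0 and N in +x, so N = (52.0, 0). UE runs at 101.6° with |UE| = 16.2, so E = (-3.26, 15.9). L is determined by |EL| = 41.8 and |LN| = 40.7 together: it lies at the intersection of circle(E, 41.8) and circle(N, 40.7). With |EN| = 57.5, the foot of the radical line on EN is 29.5 from E and the perpendicular offset is √(41.8² − 29.5²) = 29.6. Taking the right-of-EN solution: L = (17.0, -20.7).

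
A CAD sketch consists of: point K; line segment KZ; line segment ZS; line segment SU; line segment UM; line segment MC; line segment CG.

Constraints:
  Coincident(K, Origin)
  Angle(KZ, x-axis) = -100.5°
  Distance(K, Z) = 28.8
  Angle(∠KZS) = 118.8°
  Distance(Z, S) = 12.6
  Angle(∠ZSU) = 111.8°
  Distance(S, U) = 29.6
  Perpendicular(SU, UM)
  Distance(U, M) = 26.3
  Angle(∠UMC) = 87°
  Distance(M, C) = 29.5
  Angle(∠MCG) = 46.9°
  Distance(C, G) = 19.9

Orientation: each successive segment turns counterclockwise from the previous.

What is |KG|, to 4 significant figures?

23.01

K is at the origin; KZ runs at -100.5° with length 28.8, so Z = (-5.248, -28.32). ∠KZS = 118.8° gives ZS at -39.30° from the x-axis; with |ZS| = 12.6, S = (4.502, -36.30). ∠ZSU = 111.8° gives SU at 28.90° from the x-axis; with |SU| = 29.6, U = (30.42, -21.99). SU is perpendicular to UM, so UM runs at 118.9°; with |UM| = 26.3, M = (17.71, 1.032). ∠UMC = 87.0° gives MC at -148.1° from the x-axis; with |MC| = 29.5, C = (-7.339, -14.56). ∠MCG = 46.9° gives CG at -15.00° from the x-axis; with |CG| = 19.9, G = (11.88, -19.71). Then |KG| = |G − K| = 23.01.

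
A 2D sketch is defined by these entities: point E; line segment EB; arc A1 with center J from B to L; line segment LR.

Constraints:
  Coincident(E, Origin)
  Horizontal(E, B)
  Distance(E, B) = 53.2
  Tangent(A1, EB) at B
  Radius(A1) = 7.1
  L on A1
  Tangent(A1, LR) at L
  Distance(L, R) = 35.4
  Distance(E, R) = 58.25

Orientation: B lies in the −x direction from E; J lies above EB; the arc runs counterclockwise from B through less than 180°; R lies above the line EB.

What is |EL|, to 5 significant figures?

46.572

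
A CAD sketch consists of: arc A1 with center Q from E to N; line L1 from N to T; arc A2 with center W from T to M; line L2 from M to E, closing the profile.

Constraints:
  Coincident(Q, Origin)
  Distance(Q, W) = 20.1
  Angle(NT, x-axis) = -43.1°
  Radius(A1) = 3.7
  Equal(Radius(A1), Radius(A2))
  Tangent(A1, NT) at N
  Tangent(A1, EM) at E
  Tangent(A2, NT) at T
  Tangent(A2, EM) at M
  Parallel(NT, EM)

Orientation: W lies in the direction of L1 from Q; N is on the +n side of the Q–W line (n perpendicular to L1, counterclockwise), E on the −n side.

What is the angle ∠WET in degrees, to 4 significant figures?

9.781°

The slot axis is L1's direction at -43.1°, so u = (cos -43.1°, sin -43.1°) = (0.7302, -0.6833) and n = (−sin -43.1°, cos -43.1°) = (0.6833, 0.7302). Q is at the origin and W lies 20.1 along u from Q, so W = 20.1·u = (14.68, -13.73). Tangency of A1 to both parallel lines with radius 3.7 puts N and E at Q ± 3.7·n: N = (2.528, 2.702), E = (-2.528, -2.702). Equal radii place T and M the same way about W: T = W + 3.7·n = (17.20, -11.03), M = W − 3.7·n = (12.15, -16.44). Then cos ∠WET = EW·ET / (|EW||ET|), giving 9.781°.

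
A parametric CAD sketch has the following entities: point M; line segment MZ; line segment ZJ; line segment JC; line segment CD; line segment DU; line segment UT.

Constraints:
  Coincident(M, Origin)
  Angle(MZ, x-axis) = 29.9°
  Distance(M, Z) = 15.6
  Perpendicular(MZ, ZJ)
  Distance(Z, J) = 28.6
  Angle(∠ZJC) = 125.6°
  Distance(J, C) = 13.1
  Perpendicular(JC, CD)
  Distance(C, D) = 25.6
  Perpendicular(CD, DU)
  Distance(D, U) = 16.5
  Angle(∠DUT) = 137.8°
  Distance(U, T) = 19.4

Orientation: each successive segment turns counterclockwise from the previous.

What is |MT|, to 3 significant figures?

24.1

CD ⟂ DU, so DU runs at -5.70°; with |DU| = 16.5, U = (0.107, 6.76). ∠DUT = 137.8° gives UT at 36.5° from the x-axis; with |UT| = 19.4, T = (15.7, 18.3). Then |MT| = |T − M| = 24.1.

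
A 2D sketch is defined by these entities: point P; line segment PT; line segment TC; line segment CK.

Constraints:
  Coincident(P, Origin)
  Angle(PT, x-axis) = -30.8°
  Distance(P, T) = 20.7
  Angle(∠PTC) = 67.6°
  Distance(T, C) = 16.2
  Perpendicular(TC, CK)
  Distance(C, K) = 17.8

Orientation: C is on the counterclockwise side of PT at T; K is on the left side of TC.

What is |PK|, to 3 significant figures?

8.42

P is at the origin; PT runs at -30.8° with length 20.7, so T = 20.7·(cos -30.8°, sin -30.8°) = (17.8, -10.6). ∠PTC = 67.6°, so TC runs at -30.8° + (180° − 67.6°) = 81.6° from the x-axis; with |TC| = 16.2, C = T + 16.2·(cos 81.6°, sin 81.6°) = (20.1, 5.43). TC ⟂ CK; with |CK| = 17.8 on the left of TC, K = C + 17.8·(-0.989, 0.146) = (2.54, 8.03). Then |PK| = |K − P| = 8.42.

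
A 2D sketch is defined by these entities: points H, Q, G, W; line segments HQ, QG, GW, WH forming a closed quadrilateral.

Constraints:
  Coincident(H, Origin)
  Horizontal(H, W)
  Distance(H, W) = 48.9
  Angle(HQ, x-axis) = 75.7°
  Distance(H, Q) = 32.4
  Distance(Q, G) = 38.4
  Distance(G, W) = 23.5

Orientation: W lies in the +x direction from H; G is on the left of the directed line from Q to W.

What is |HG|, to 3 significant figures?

51.1

Checks: |QG| = 38.40 ✓; |GW| = 23.50 ✓.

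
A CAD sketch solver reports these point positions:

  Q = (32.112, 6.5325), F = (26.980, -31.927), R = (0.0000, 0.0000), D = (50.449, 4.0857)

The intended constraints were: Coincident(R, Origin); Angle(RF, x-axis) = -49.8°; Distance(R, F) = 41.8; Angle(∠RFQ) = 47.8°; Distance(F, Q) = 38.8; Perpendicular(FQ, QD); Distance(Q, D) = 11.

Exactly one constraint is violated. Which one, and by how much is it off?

Distance(Q, D) = 11 — off by 7.50.

R = (0.00, 0.00) ✓; RF at -49.80° ✓; |RF| = 41.80 ✓; ∠RFQ = 47.80° ✓; |FQ| = 38.80 ✓; ∠(FQ, QD) = 90.00° ✓; |QD| = 18.50 ✗.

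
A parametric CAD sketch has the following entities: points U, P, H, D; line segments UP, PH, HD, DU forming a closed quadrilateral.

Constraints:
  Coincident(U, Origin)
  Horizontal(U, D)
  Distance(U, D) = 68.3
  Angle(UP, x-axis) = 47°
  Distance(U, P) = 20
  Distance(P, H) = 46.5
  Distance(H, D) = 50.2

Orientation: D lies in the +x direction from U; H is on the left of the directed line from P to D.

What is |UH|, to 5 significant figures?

66.453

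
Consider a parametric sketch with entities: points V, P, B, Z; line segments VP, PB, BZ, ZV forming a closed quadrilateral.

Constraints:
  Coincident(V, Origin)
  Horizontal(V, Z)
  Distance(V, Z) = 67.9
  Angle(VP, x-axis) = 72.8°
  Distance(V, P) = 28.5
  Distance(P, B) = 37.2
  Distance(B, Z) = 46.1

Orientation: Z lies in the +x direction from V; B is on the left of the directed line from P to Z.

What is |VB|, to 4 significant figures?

58.67

V is at the origin; V and Z share the same y with |VZ| = 67.9 and Z in +x, so Z = (67.9, 0). VP runs at 72.8° with |VP| = 28.5, so P = (8.428, 27.23). B is determined by |PB| = 37.2 and |BZ| = 46.1 together: it lies at the intersection of circle(P, 37.2) and circle(Z, 46.1). With |PZ| = 65.41, the foot of the radical line on PZ is 27.04 from P and the perpendicular offset is √(37.2² − 27.04²) = 25.55. Taking the left-of-PZ solution: B = (43.65, 39.20).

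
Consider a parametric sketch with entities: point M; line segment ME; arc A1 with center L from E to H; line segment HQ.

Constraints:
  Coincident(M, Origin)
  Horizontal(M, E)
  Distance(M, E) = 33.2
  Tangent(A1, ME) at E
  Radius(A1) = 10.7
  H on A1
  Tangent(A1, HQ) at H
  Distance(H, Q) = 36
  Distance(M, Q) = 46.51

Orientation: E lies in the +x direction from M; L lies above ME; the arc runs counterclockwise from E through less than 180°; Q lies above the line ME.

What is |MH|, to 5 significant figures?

44.696

Checks: M.y = 0.00, E.y = 0.00 ✓; |LH| = 10.70 ✓; ∠(LH, HQ) = 90.00° ✓; |HQ| = 36.00 ✓; |MQ| = 46.51 ✓.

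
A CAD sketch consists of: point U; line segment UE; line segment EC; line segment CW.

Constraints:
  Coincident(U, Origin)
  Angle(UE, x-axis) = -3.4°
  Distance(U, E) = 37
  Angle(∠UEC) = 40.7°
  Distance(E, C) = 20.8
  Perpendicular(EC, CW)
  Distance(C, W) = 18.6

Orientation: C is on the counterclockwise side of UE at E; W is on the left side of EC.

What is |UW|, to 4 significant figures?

9.118

U is at the origin; UE runs at -3.4° with length 37.0, so E = 37.0·(cos -3.4°, sin -3.4°) = (36.93, -2.194). ∠UEC = 40.7°, so EC runs at -3.4° + (180° − 40.7°) = 135.9° from the x-axis; with |EC| = 20.8, C = E + 20.8·(cos 135.9°, sin 135.9°) = (22.00, 12.28). The perpendicularity gives CW at right angles to EC; with |CW| = 18.6 on the left of EC, W = C + 18.6·(-0.6959, -0.7181) = (9.054, -1.076). Then |UW| = |W − U| = 9.118.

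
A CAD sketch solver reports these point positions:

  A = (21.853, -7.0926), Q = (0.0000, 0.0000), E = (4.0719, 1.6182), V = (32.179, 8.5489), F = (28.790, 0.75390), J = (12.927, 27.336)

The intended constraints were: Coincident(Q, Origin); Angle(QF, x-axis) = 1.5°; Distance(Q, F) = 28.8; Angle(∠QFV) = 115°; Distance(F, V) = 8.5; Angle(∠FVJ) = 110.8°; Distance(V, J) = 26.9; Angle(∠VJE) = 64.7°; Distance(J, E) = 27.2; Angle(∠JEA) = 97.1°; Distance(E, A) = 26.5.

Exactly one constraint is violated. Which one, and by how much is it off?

Distance(E, A) = 26.5 — off by 6.70.

Q = (0.00, 0.00) ✓; QF at 1.500° ✓; |QF| = 28.80 ✓; ∠QFV = 115.0° ✓; |FV| = 8.500 ✓; ∠FVJ = 110.8° ✓; |VJ| = 26.90 ✓; ∠VJE = 64.70° ✓; |JE| = 27.20 ✓; ∠JEA = 97.10° ✓; |EA| = 19.80 ✗.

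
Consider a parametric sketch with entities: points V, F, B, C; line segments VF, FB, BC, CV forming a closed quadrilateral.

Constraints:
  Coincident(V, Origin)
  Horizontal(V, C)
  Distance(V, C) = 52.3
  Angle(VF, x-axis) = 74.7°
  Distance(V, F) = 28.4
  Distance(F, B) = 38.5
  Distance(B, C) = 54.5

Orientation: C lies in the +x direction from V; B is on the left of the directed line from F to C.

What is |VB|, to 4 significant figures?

63.97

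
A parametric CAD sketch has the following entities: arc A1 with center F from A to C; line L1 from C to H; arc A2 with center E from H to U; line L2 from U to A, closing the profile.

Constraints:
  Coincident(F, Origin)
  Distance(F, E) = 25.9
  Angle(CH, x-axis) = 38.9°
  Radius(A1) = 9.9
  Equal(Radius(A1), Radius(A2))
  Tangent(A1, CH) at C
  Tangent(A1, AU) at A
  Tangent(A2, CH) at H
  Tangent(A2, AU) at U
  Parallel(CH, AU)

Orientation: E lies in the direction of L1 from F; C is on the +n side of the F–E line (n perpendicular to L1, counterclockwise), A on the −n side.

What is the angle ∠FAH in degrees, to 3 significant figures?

52.6°

Tangency of A1 to both parallel lines with radius 9.9 puts C and A at F ± 9.9·n: C = (-6.22, 7.70), A = (6.22, -7.70). Equal radii place H and U the same way about E: H = E + 9.9·n = (13.9, 24.0), U = E − 9.9·n = (26.4, 8.56). Then cos ∠FAH = AF·AH / (|AF||AH|), giving 52.6°.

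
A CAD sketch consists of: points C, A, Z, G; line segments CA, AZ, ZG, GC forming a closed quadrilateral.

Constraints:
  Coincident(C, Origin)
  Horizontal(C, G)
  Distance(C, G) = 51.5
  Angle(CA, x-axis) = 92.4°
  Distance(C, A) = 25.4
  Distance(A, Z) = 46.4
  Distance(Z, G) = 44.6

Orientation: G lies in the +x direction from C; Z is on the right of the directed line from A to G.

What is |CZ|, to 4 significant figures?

22.41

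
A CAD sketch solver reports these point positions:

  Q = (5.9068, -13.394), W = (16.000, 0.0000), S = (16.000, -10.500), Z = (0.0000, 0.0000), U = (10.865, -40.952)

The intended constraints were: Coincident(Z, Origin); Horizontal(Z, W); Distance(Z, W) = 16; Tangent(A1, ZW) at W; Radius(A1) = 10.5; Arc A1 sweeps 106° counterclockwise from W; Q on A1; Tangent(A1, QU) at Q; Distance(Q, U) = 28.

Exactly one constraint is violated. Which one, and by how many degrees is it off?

Tangent(A1, QU) at Q — off by 5.80°.

Z = (0.00, 0.00) ✓; Z.y = 0.00, W.y = 0.00 ✓; |ZW| = 16.00 ✓; ∠(SW, WZ) = 90.00° ✓; |SW| = 10.50 ✓; bearing(S→Q) − bearing(S→W) = 106.0° ✓; |SQ| = 10.50 ✓; ∠(SQ, QU) = 95.80° ✗; |QU| = 28.00 ✓.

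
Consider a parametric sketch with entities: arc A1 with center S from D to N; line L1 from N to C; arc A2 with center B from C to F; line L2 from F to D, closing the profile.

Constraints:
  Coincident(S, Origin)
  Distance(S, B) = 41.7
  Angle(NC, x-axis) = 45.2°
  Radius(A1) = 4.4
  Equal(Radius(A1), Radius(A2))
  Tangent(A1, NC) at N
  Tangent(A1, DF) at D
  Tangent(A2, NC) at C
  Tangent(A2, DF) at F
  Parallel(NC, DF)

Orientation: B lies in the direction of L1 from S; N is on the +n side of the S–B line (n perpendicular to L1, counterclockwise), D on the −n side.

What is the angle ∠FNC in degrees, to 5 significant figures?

11.916°

The slot axis is L1's direction at 45.2°, so u = (cos 45.2°, sin 45.2°) = (0.70463, 0.70957) and n = (−sin 45.2°, cos 45.2°) = (-0.70957, 0.70463). S is at the origin and B lies 41.7 along u from S, so B = 41.7·u = (29.383, 29.589). Tangency of A1 to both parallel lines with radius 4.4 puts N and D at S ± 4.4·n: N = (-3.1221, 3.1004), D = (3.1221, -3.1004). Equal radii place C and F the same way about B: C = B + 4.4·n = (26.261, 32.689), F = B − 4.4·n = (32.505, 26.489). Then cos ∠FNC = NF·NC / (|NF||NC|), giving 11.916°.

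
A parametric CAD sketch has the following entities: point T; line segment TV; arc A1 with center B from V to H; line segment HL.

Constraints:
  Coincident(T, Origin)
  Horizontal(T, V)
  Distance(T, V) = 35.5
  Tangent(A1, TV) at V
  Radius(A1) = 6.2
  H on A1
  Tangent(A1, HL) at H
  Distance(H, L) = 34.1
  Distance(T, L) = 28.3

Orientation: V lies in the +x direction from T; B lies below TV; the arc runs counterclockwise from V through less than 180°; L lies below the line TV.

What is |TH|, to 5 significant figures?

30.991

T is at the origin; T and V share the same y with |TV| = 35.5 and V on the +x side, so V = (35.500, 0.0000). The tangent condition forces BV to be normal to TV, so B = V + (0, -6.2) = (35.500, -6.2000). Since BH ⟂ HL (tangency), |BL| = √(6.2² + 34.1²) = 34.659 regardless of where H sits on A1. So L lies on both circle(T, 28.3) and circle(B, 34.659); the below-TV intersection is L = (7.9068, -27.173). H is the foot of the tangent from L: H = (30.926, -2.0147).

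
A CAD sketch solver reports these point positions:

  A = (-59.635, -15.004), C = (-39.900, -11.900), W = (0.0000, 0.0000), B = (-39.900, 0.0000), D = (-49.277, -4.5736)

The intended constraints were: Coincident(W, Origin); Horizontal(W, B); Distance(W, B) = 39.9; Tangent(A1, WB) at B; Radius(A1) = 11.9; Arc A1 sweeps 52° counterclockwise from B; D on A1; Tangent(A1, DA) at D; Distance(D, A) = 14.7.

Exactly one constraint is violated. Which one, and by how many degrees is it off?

Tangent(A1, DA) at D — off by 6.80°.

W = (0.00, 0.00) ✓; W.y = 0.00, B.y = 0.00 ✓; |WB| = 39.90 ✓; ∠(CB, BW) = 90.00° ✓; |CB| = 11.90 ✓; bearing(C→D) − bearing(C→B) = 52.00° ✓; |CD| = 11.90 ✓; ∠(CD, DA) = 96.80° ✗; |DA| = 14.70 ✓.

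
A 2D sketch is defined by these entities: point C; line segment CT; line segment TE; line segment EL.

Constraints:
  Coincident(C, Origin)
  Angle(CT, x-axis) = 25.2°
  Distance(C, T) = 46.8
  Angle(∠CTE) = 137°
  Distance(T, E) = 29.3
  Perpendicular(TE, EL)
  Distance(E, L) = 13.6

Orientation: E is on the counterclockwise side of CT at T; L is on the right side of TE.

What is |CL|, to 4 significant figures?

78.15

C is at the origin; CT runs at 25.2° with length 46.8, so T = 46.8·(cos 25.2°, sin 25.2°) = (42.35, 19.93). ∠CTE = 137.0°, so TE runs at 25.2° + (180° − 137.0°) = 68.20° from the x-axis; with |TE| = 29.3, E = T + 29.3·(cos 68.20°, sin 68.20°) = (53.23, 47.13). TE is perpendicular to EL; with |EL| = 13.6 on the right of TE, L = E + 13.6·(0.9285, -0.3714) = (65.85, 42.08). Then |CL| = |L − C| = 78.15.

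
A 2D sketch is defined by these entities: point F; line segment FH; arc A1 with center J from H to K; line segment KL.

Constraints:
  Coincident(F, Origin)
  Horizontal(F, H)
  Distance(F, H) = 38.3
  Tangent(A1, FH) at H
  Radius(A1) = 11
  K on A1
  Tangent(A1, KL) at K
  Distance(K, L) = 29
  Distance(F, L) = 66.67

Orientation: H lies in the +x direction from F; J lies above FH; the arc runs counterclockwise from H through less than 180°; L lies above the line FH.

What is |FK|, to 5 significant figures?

49.735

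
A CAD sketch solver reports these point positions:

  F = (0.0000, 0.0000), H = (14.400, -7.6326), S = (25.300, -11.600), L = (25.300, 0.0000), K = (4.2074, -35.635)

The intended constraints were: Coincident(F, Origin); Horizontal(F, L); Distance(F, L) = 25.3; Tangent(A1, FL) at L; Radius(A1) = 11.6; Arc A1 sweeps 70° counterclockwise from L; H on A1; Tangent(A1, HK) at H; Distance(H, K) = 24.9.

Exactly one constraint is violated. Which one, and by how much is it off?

Distance(H, K) = 24.9 — off by 4.90.

F = (0.00, 0.00) ✓; F.y = 0.00, L.y = 0.00 ✓; |FL| = 25.30 ✓; ∠(SL, LF) = 90.00° ✓; |SL| = 11.60 ✓; bearing(S→H) − bearing(S→L) = 70.00° ✓; |SH| = 11.60 ✓; ∠(SH, HK) = 90.00° ✓; |HK| = 29.80 ✗.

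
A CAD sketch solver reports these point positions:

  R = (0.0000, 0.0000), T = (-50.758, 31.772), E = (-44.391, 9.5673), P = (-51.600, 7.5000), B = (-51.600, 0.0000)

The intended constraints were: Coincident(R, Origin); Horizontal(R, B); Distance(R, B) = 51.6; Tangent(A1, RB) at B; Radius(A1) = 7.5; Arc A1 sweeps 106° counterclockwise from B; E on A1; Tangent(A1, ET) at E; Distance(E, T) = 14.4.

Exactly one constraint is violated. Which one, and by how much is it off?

Distance(E, T) = 14.4 — off by 8.70.

R = (0.00, 0.00) ✓; R.y = 0.00, B.y = 0.00 ✓; |RB| = 51.60 ✓; ∠(PB, BR) = 90.00° ✓; |PB| = 7.500 ✓; bearing(P→E) − bearing(P→B) = 106.0° ✓; |PE| = 7.500 ✓; ∠(PE, ET) = 90.00° ✓; |ET| = 23.10 ✗.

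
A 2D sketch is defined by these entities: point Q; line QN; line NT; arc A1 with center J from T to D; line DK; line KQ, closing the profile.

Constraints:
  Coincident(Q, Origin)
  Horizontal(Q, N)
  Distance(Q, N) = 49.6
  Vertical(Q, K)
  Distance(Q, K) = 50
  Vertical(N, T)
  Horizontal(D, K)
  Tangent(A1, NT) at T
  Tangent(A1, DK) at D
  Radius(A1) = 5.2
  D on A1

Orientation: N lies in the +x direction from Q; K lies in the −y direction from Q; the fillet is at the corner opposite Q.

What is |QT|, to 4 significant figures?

66.84

Q is at the origin; QN is horizontal with |QN| = 49.6 and N on the +x side, so N = (49.60, 0.000). Q and K share the same x with |QK| = 50.0 and K on the −y side, so K = (0.000, -50.00). The virtual corner opposite Q is at (49.60, -50.00). The tangent condition forces JT to be normal to NT and since A1 is tangent to DK there, JD ⟂ DK, with radius 5.2, so the center J sits 5.2 in from both sides at J = (44.40, -44.80). That places the tangent points at T = (49.60, -44.80) on NT and D = (44.40, -50.00) on DK. Then |QT| = |T − Q| = 66.84.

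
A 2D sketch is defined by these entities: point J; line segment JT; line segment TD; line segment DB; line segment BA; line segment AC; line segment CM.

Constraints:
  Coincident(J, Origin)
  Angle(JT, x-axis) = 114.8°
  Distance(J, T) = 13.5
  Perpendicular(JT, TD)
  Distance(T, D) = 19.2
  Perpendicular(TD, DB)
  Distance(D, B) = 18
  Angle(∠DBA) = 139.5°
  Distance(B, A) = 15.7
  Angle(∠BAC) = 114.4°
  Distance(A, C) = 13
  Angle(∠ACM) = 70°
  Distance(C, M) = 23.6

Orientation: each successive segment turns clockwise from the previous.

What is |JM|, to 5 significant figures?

12.142

J is at the origin; JT runs at 114.8° with length 13.5, so T = (-5.6626, 12.255). JT ⟂ TD, so TD runs at 24.800°; with |TD| = 19.2, D = (11.767, 20.308). TD ⟂ DB, so DB runs at -65.200°; with |DB| = 18.0, B = (19.317, 3.9685). ∠DBA = 139.5° gives BA at -105.70° from the x-axis; with |BA| = 15.7, A = (15.068, -11.146). ∠BAC = 114.4° gives AC at -171.30° from the x-axis; with |AC| = 13.0, C = (2.2180, -13.112). ∠ACM = 70.0° gives CM at 78.700° from the x-axis; with |CM| = 23.6, M = (6.8423, 10.030). Then |JM| = |M − J| = 12.142.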